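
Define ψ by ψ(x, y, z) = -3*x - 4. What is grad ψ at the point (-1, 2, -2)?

(-3, 0, 0)

∂ψ/∂x = -3
∂ψ/∂y = 0
∂ψ/∂z = 0
∇ψ = (-3, 0, 0)
At (-1, 2, -2): (-3, 0, 0).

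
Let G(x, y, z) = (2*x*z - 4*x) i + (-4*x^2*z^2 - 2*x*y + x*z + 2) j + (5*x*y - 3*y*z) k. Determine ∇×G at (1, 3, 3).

(∇×G)₁ = ∂G₃/∂y − ∂G₂/∂z = 8*x^2*z + 4*x - 3*z
(∇×G)₂ = ∂G₁/∂z − ∂G₃/∂x = 2*x - 5*y
(∇×G)₃ = ∂G₂/∂x − ∂G₁/∂y = -8*x*z^2 - 2*y + z
∇×G = (8*x^2*z + 4*x - 3*z, 2*x - 5*y, -8*x*z^2 - 2*y + z)
At (1, 3, 3): (19, -13, -75).

(19, -13, -75)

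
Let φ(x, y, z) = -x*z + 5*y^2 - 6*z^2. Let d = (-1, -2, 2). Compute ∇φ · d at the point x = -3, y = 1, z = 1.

-37

∂φ/∂x = -z
∂φ/∂y = 10*y
∂φ/∂z = -x - 12*z
∇φ at (-3, 1, 1) = (-1, 10, -9)
∇φ · d = (-1)(-1) + (10)(-2) + (-9)(2) = -37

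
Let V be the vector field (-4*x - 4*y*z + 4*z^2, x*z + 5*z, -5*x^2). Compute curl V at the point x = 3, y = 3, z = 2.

(∇×V)₁ = ∂V₃/∂y − ∂V₂/∂z = -x - 5
(∇×V)₂ = ∂V₁/∂z − ∂V₃/∂x = 10*x - 4*y + 8*z
(∇×V)₃ = ∂V₂/∂x − ∂V₁/∂y = 5*z
∇×V = (-x - 5, 10*x - 4*y + 8*z, 5*z)
At (3, 3, 2): (-8, 34, 10).

(-8, 34, 10)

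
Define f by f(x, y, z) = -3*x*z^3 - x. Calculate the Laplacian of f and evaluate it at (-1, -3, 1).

18

∂²f/∂x² = 0
∂²f/∂y² = 0
∂²f/∂z² = -18*x*z
∇²f = -18*x*z
At (-1, -3, 1): 18.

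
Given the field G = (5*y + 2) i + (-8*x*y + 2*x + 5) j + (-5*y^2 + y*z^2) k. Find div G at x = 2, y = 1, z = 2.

-12

∂G₁/∂x = 0
∂G₂/∂y = -8*x
∂G₃/∂z = 2*y*z
∇·G = -8*x + 2*y*z
At (2, 1, 2): -12.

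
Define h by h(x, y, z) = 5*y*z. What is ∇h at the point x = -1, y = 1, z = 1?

∂h/∂x = 0
∂h/∂y = 5*z
∂h/∂z = 5*y
∇h = (0, 5*z, 5*y)
At (-1, 1, 1): (0, 5, 5).

(0, 5, 5)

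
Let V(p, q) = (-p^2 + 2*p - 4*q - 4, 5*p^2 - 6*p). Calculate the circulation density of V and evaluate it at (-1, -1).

-12

∂V₂/∂p = 10*p - 6
∂V₁/∂q = -4
Scalar curl = 10*p - 2
At (-1, -1): -12.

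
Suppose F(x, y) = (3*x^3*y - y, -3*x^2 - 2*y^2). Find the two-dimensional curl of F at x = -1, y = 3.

10

∂F₂/∂x = -6*x
∂F₁/∂y = 3*x^3 - 1
Scalar curl = -3*x^3 - 6*x + 1
At (-1, 3): 10.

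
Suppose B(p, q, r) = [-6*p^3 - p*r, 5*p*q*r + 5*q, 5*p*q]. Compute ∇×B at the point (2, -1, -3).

(20, 3, 15)

(∇×B)₁ = ∂B₃/∂q − ∂B₂/∂r = -5*p*q + 5*p
(∇×B)₂ = ∂B₁/∂r − ∂B₃/∂p = -p - 5*q
(∇×B)₃ = ∂B₂/∂p − ∂B₁/∂q = 5*q*r
∇×B = (-5*p*q + 5*p, -p - 5*q, 5*q*r)
At (2, -1, -3): (20, 3, 15).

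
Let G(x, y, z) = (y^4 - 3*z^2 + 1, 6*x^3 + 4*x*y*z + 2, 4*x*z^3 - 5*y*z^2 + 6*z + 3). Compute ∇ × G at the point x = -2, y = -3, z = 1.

(-29, -10, 168)

(∇×G)₁ = ∂G₃/∂y − ∂G₂/∂z = -4*x*y - 5*z^2
(∇×G)₂ = ∂G₁/∂z − ∂G₃/∂x = -4*z^3 - 6*z
(∇×G)₃ = ∂G₂/∂x − ∂G₁/∂y = 18*x^2 - 4*y^3 + 4*y*z
∇×G = (-4*x*y - 5*z^2, -4*z^3 - 6*z, 18*x^2 - 4*y^3 + 4*y*z)
At (-2, -3, 1): (-29, -10, 168).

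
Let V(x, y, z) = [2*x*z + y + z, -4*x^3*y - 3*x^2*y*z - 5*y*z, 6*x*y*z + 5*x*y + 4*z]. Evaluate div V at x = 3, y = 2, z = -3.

22

∂V₁/∂x = 2*z
∂V₂/∂y = -4*x^3 - 3*x^2*z - 5*z
∂V₃/∂z = 6*x*y + 4
∇·V = -4*x^3 - 3*x^2*z + 6*x*y - 3*z + 4
At (3, 2, -3): 22.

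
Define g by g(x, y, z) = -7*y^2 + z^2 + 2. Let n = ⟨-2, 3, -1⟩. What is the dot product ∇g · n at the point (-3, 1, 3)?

-48

∂g/∂x = 0
∂g/∂y = -14*y
∂g/∂z = 2*z
∇g at (-3, 1, 3) = (0, -14, 6)
∇g · n = (0)(-2) + (-14)(3) + (6)(-1) = -48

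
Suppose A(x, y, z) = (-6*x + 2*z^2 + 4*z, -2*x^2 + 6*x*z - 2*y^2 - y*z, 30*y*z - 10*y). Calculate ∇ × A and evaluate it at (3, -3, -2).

(-91, -4, -24)

(∇×A)₁ = ∂A₃/∂y − ∂A₂/∂z = -6*x + y + 30*z - 10
(∇×A)₂ = ∂A₁/∂z − ∂A₃/∂x = 4*z + 4
(∇×A)₃ = ∂A₂/∂x − ∂A₁/∂y = -4*x + 6*z
∇×A = (-6*x + y + 30*z - 10, 4*z + 4, -4*x + 6*z)
At (3, -3, -2): (-91, -4, -24).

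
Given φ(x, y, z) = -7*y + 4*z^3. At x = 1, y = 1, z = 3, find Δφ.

∂²φ/∂x² = 0
∂²φ/∂y² = 0
∂²φ/∂z² = 24*z
∇²φ = 24*z
At (1, 1, 3): 72.

72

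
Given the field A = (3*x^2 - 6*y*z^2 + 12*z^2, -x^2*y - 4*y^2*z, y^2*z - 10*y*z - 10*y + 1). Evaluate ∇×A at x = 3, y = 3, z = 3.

(14, -36, 36)

(∇×A)₁ = ∂A₃/∂y − ∂A₂/∂z = 4*y^2 + 2*y*z - 10*z - 10
(∇×A)₂ = ∂A₁/∂z − ∂A₃/∂x = -12*y*z + 24*z
(∇×A)₃ = ∂A₂/∂x − ∂A₁/∂y = -2*x*y + 6*z^2
∇×A = (4*y^2 + 2*y*z - 10*z - 10, -12*y*z + 24*z, -2*x*y + 6*z^2)
At (3, 3, 3): (14, -36, 36).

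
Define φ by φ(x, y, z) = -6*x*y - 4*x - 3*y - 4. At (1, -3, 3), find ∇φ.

∂φ/∂x = -6*y - 4
∂φ/∂y = -6*x - 3
∂φ/∂z = 0
∇φ = (-6*y - 4, -6*x - 3, 0)
At (1, -3, 3): (14, -9, 0).

(14, -9, 0)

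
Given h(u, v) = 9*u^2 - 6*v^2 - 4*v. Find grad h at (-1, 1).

(-18, -16)

∂h/∂u = 18*u
∂h/∂v = -12*v - 4
∇h = (18*u, -12*v - 4)
At (-1, 1): (-18, -16).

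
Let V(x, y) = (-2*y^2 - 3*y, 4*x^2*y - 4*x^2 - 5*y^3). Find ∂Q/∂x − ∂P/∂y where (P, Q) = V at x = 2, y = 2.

∂V₂/∂x = 8*x*y - 8*x
∂V₁/∂y = -4*y - 3
Scalar curl = 8*x*y - 8*x + 4*y + 3
At (2, 2): 27.

27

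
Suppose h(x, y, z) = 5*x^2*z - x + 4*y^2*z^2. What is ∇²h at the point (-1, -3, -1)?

∂²h/∂x² = 10*z
∂²h/∂y² = 8*z^2
∂²h/∂z² = 8*y^2
∇²h = 8*y^2 + 8*z^2 + 10*z
At (-1, -3, -1): 70.

70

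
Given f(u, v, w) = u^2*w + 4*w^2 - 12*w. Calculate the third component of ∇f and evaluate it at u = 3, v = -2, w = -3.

-27

(∇f)_3 = ∂f/∂w = u^2 + 8*w - 12
At (3, -2, -3): -27.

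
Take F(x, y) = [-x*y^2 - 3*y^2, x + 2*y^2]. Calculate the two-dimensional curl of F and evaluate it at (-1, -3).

∂F₂/∂x = 1
∂F₁/∂y = -2*x*y - 6*y
Scalar curl = 2*x*y + 6*y + 1
At (-1, -3): -11.

-11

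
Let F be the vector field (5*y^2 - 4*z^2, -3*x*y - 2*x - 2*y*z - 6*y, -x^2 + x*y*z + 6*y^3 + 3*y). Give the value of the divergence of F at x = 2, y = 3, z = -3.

0

∂F₁/∂x = 0
∂F₂/∂y = -3*x - 2*z - 6
∂F₃/∂z = x*y
∇·F = x*y - 3*x - 2*z - 6
At (2, 3, -3): 0.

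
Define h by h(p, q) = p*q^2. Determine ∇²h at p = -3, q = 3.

-6

∂²h/∂p² = 0
∂²h/∂q² = 2*p
∇²h = 2*p
At (-3, 3): -6.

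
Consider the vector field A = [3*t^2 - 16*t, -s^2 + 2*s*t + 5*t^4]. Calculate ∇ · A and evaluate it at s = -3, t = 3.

534

∂A₁/∂s = 0
∂A₂/∂t = 2*s + 20*t^3
∇·A = 2*s + 20*t^3
At (-3, 3): 534.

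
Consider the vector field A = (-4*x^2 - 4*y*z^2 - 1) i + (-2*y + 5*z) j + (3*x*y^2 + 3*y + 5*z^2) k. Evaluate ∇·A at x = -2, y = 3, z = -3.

∂A₁/∂x = -8*x
∂A₂/∂y = -2
∂A₃/∂z = 10*z
∇·A = -8*x + 10*z - 2
At (-2, 3, -3): -16.

-16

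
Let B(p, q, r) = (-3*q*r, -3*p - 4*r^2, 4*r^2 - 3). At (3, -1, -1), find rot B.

(-8, 3, -6)

(∇×B)₁ = ∂B₃/∂q − ∂B₂/∂r = 8*r
(∇×B)₂ = ∂B₁/∂r − ∂B₃/∂p = -3*q
(∇×B)₃ = ∂B₂/∂p − ∂B₁/∂q = 3*r - 3
∇×B = (8*r, -3*q, 3*r - 3)
At (3, -1, -1): (-8, 3, -6).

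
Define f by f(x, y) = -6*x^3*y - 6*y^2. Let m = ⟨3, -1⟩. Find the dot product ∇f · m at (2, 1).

-156

∂f/∂x = -18*x^2*y
∂f/∂y = -6*x^3 - 12*y
∇f at (2, 1) = (-72, -60)
∇f · m = (-72)(3) + (-60)(-1) = -156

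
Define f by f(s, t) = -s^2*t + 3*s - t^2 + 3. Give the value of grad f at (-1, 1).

∂f/∂s = -2*s*t + 3
∂f/∂t = -s^2 - 2*t
∇f = (-2*s*t + 3, -s^2 - 2*t)
At (-1, 1): (5, -3).

(5, -3)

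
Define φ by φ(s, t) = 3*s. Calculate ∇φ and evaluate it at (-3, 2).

(3, 0)

∂φ/∂s = 3
∂φ/∂t = 0
∇φ = (3, 0)
At (-3, 2): (3, 0).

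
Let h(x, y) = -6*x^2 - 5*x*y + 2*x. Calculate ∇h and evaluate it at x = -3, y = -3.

(53, 15)

∂h/∂x = -12*x - 5*y + 2
∂h/∂y = -5*x
∇h = (-12*x - 5*y + 2, -5*x)
At (-3, -3): (53, 15).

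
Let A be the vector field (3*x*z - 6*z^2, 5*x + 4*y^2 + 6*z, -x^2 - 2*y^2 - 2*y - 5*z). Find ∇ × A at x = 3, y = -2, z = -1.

(0, 27, 5)

(∇×A)₁ = ∂A₃/∂y − ∂A₂/∂z = -4*y - 8
(∇×A)₂ = ∂A₁/∂z − ∂A₃/∂x = 5*x - 12*z
(∇×A)₃ = ∂A₂/∂x − ∂A₁/∂y = 5
∇×A = (-4*y - 8, 5*x - 12*z, 5)
At (3, -2, -1): (0, 27, 5).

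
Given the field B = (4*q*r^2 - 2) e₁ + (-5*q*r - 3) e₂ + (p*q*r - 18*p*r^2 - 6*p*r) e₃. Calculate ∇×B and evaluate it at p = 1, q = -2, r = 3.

(∇×B)₁ = ∂B₃/∂q − ∂B₂/∂r = p*r + 5*q
(∇×B)₂ = ∂B₁/∂r − ∂B₃/∂p = 7*q*r + 18*r^2 + 6*r
(∇×B)₃ = ∂B₂/∂p − ∂B₁/∂q = -4*r^2
∇×B = (p*r + 5*q, 7*q*r + 18*r^2 + 6*r, -4*r^2)
At (1, -2, 3): (-7, 138, -36).

(-7, 138, -36)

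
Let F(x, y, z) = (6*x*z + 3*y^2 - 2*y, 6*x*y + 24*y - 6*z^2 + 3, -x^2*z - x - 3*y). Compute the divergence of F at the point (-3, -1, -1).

-9

∂F₁/∂x = 6*z
∂F₂/∂y = 6*x + 24
∂F₃/∂z = -x^2
∇·F = -x^2 + 6*x + 6*z + 24
At (-3, -1, -1): -9.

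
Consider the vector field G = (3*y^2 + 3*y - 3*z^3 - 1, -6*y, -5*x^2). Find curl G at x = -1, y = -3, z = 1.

(∇×G)₁ = ∂G₃/∂y − ∂G₂/∂z = 0
(∇×G)₂ = ∂G₁/∂z − ∂G₃/∂x = 10*x - 9*z^2
(∇×G)₃ = ∂G₂/∂x − ∂G₁/∂y = -6*y - 3
∇×G = (0, 10*x - 9*z^2, -6*y - 3)
At (-1, -3, 1): (0, -19, 15).

(0, -19, 15)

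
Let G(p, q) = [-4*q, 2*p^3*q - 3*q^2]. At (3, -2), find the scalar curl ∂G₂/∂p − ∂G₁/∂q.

-104

∂G₂/∂p = 6*p^2*q
∂G₁/∂q = -4
Scalar curl = 6*p^2*q + 4
At (3, -2): -104.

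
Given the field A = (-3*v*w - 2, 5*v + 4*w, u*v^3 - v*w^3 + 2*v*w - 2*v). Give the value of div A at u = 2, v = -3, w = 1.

∂A₁/∂u = 0
∂A₂/∂v = 5
∂A₃/∂w = -3*v*w^2 + 2*v
∇·A = -3*v*w^2 + 2*v + 5
At (2, -3, 1): 8.

8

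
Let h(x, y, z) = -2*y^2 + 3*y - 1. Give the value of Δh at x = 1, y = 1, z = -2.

∂²h/∂x² = 0
∂²h/∂y² = -4
∂²h/∂z² = 0
∇²h = -4
At (1, 1, -2): -4.

-4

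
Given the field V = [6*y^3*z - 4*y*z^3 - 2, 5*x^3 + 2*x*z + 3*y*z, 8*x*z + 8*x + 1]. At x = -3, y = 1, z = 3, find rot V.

(∇×V)₁ = ∂V₃/∂y − ∂V₂/∂z = -2*x - 3*y
(∇×V)₂ = ∂V₁/∂z − ∂V₃/∂x = 6*y^3 - 12*y*z^2 - 8*z - 8
(∇×V)₃ = ∂V₂/∂x − ∂V₁/∂y = 15*x^2 - 18*y^2*z + 4*z^3 + 2*z
∇×V = (-2*x - 3*y, 6*y^3 - 12*y*z^2 - 8*z - 8, 15*x^2 - 18*y^2*z + 4*z^3 + 2*z)
At (-3, 1, 3): (3, -134, 195).

(3, -134, 195)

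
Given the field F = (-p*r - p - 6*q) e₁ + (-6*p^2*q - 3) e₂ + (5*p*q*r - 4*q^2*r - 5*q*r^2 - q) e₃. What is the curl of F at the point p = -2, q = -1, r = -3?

(∇×F)₁ = ∂F₃/∂q − ∂F₂/∂r = 5*p*r - 8*q*r - 5*r^2 - 1
(∇×F)₂ = ∂F₁/∂r − ∂F₃/∂p = -p - 5*q*r
(∇×F)₃ = ∂F₂/∂p − ∂F₁/∂q = -12*p*q + 6
∇×F = (5*p*r - 8*q*r - 5*r^2 - 1, -p - 5*q*r, -12*p*q + 6)
At (-2, -1, -3): (-40, -13, -18).

(-40, -13, -18)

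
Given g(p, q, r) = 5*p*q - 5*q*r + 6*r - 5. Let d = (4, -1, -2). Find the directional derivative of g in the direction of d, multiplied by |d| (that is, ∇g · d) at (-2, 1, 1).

∂g/∂p = 5*q
∂g/∂q = 5*p - 5*r
∂g/∂r = -5*q + 6
∇g at (-2, 1, 1) = (5, -15, 1)
∇g · d = (5)(4) + (-15)(-1) + (1)(-2) = 33

33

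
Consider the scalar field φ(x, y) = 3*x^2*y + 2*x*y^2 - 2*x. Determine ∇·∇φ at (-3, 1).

-6

∂²φ/∂x² = 6*y
∂²φ/∂y² = 4*x
∇²φ = 4*x + 6*y
At (-3, 1): -6.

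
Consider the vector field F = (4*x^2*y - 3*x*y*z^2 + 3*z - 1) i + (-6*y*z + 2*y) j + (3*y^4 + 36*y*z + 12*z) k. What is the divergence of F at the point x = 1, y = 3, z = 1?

131

∂F₁/∂x = 8*x*y - 3*y*z^2
∂F₂/∂y = -6*z + 2
∂F₃/∂z = 36*y + 12
∇·F = 8*x*y - 3*y*z^2 + 36*y - 6*z + 14
At (1, 3, 1): 131.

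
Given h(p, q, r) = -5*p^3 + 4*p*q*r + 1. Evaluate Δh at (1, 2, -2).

-30

∂²h/∂p² = -30*p
∂²h/∂q² = 0
∂²h/∂r² = 0
∇²h = -30*p
At (1, 2, -2): -30.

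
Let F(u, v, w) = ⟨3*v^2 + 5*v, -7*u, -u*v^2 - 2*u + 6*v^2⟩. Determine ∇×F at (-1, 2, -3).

(28, 6, -24)

(∇×F)₁ = ∂F₃/∂v − ∂F₂/∂w = -2*u*v + 12*v
(∇×F)₂ = ∂F₁/∂w − ∂F₃/∂u = v^2 + 2
(∇×F)₃ = ∂F₂/∂u − ∂F₁/∂v = -6*v - 12
∇×F = (-2*u*v + 12*v, v^2 + 2, -6*v - 12)
At (-1, 2, -3): (28, 6, -24).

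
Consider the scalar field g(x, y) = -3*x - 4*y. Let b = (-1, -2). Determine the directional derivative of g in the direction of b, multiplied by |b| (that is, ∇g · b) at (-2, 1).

11

∂g/∂x = -3
∂g/∂y = -4
∇g at (-2, 1) = (-3, -4)
∇g · b = (-3)(-1) + (-4)(-2) = 11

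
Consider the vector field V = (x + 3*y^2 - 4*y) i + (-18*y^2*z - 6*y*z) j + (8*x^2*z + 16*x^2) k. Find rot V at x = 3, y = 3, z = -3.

(∇×V)₁ = ∂V₃/∂y − ∂V₂/∂z = 18*y^2 + 6*y
(∇×V)₂ = ∂V₁/∂z − ∂V₃/∂x = -16*x*z - 32*x
(∇×V)₃ = ∂V₂/∂x − ∂V₁/∂y = -6*y + 4
∇×V = (18*y^2 + 6*y, -16*x*z - 32*x, -6*y + 4)
At (3, 3, -3): (180, 48, -14).

(180, 48, -14)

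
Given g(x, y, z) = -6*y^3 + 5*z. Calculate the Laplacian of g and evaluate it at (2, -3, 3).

108

∂²g/∂x² = 0
∂²g/∂y² = -36*y
∂²g/∂z² = 0
∇²g = -36*y
At (2, -3, 3): 108.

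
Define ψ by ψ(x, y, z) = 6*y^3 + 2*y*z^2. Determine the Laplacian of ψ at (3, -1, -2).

-40

∂²ψ/∂x² = 0
∂²ψ/∂y² = 36*y
∂²ψ/∂z² = 4*y
∇²ψ = 40*y
At (3, -1, -2): -40.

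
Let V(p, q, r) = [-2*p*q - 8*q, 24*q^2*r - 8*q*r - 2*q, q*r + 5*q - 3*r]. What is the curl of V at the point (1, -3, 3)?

(∇×V)₁ = ∂V₃/∂q − ∂V₂/∂r = -24*q^2 + 8*q + r + 5
(∇×V)₂ = ∂V₁/∂r − ∂V₃/∂p = 0
(∇×V)₃ = ∂V₂/∂p − ∂V₁/∂q = 2*p + 8
∇×V = (-24*q^2 + 8*q + r + 5, 0, 2*p + 8)
At (1, -3, 3): (-232, 0, 10).

(-232, 0, 10)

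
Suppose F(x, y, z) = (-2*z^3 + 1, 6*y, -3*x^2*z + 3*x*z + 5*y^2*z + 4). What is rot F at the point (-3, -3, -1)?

(∇×F)₁ = ∂F₃/∂y − ∂F₂/∂z = 10*y*z
(∇×F)₂ = ∂F₁/∂z − ∂F₃/∂x = 6*x*z - 6*z^2 - 3*z
(∇×F)₃ = ∂F₂/∂x − ∂F₁/∂y = 0
∇×F = (10*y*z, 6*x*z - 6*z^2 - 3*z, 0)
At (-3, -3, -1): (30, 15, 0).

(30, 15, 0)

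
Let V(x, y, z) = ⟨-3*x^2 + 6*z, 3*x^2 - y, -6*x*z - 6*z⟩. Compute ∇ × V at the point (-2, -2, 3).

(0, 24, -12)

(∇×V)₁ = ∂V₃/∂y − ∂V₂/∂z = 0
(∇×V)₂ = ∂V₁/∂z − ∂V₃/∂x = 6*z + 6
(∇×V)₃ = ∂V₂/∂x − ∂V₁/∂y = 6*x
∇×V = (0, 6*z + 6, 6*x)
At (-2, -2, 3): (0, 24, -12).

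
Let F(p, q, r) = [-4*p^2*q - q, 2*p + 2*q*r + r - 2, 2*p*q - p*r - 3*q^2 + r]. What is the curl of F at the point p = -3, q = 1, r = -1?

(-15, -3, 39)

(∇×F)₁ = ∂F₃/∂q − ∂F₂/∂r = 2*p - 8*q - 1
(∇×F)₂ = ∂F₁/∂r − ∂F₃/∂p = -2*q + r
(∇×F)₃ = ∂F₂/∂p − ∂F₁/∂q = 4*p^2 + 3
∇×F = (2*p - 8*q - 1, -2*q + r, 4*p^2 + 3)
At (-3, 1, -1): (-15, -3, 39).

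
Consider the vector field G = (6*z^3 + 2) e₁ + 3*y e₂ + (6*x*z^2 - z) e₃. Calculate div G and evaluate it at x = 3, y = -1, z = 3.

110

∂G₁/∂x = 0
∂G₂/∂y = 3
∂G₃/∂z = 12*x*z - 1
∇·G = 12*x*z + 2
At (3, -1, 3): 110.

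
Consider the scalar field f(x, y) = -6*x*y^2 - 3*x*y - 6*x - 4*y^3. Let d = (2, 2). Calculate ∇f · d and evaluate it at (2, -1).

∂f/∂x = -6*y^2 - 3*y - 6
∂f/∂y = -12*x*y - 3*x - 12*y^2
∇f at (2, -1) = (-9, 6)
∇f · d = (-9)(2) + (6)(2) = -6

-6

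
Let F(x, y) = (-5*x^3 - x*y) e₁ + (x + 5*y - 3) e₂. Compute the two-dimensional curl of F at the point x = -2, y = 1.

-1

∂F₂/∂x = 1
∂F₁/∂y = -x
Scalar curl = x + 1
At (-2, 1): -1.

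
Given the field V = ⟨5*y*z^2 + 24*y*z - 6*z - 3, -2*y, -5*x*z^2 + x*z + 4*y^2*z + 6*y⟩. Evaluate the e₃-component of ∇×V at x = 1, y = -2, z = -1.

(∇×V)_3 = ∂V₂/∂x − ∂V₁/∂y
= 0 − (5*z^2 + 24*z)
= -5*z^2 - 24*z
At (1, -2, -1): 19.

19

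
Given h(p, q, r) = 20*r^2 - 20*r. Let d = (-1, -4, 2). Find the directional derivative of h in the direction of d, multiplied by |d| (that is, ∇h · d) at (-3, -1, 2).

120

∂h/∂p = 0
∂h/∂q = 0
∂h/∂r = 40*r - 20
∇h at (-3, -1, 2) = (0, 0, 60)
∇h · d = (0)(-1) + (0)(-4) + (60)(2) = 120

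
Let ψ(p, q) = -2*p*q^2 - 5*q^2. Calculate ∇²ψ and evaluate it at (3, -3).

-22

∂²ψ/∂p² = 0
∂²ψ/∂q² = -2*(2*p + 5)
∇²ψ = -4*p - 10
At (3, -3): -22.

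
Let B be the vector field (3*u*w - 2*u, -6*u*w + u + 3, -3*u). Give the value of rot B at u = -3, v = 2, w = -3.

(∇×B)₁ = ∂B₃/∂v − ∂B₂/∂w = 6*u
(∇×B)₂ = ∂B₁/∂w − ∂B₃/∂u = 3*u + 3
(∇×B)₃ = ∂B₂/∂u − ∂B₁/∂v = -6*w + 1
∇×B = (6*u, 3*u + 3, -6*w + 1)
At (-3, 2, -3): (-18, -6, 19).

(-18, -6, 19)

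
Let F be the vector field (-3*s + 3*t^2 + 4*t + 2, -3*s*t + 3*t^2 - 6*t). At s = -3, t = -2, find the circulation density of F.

∂F₂/∂s = -3*t
∂F₁/∂t = 6*t + 4
Scalar curl = -9*t - 4
At (-3, -2): 14.

14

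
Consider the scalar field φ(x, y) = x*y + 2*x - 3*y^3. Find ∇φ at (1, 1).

(3, -8)

∂φ/∂x = y + 2
∂φ/∂y = x - 9*y^2
∇φ = (y + 2, x - 9*y^2)
At (1, 1): (3, -8).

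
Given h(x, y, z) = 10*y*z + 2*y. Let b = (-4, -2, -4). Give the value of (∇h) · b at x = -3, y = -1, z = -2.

∂h/∂x = 0
∂h/∂y = 10*z + 2
∂h/∂z = 10*y
∇h at (-3, -1, -2) = (0, -18, -10)
∇h · b = (0)(-4) + (-18)(-2) + (-10)(-4) = 76

76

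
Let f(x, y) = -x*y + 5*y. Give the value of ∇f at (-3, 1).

∂f/∂x = -y
∂f/∂y = -x + 5
∇f = (-y, -x + 5)
At (-3, 1): (-1, 8).

(-1, 8)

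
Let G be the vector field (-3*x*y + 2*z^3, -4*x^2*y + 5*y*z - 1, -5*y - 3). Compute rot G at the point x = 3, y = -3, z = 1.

(10, 6, 81)

(∇×G)₁ = ∂G₃/∂y − ∂G₂/∂z = -5*y - 5
(∇×G)₂ = ∂G₁/∂z − ∂G₃/∂x = 6*z^2
(∇×G)₃ = ∂G₂/∂x − ∂G₁/∂y = -8*x*y + 3*x
∇×G = (-5*y - 5, 6*z^2, -8*x*y + 3*x)
At (3, -3, 1): (10, 6, 81).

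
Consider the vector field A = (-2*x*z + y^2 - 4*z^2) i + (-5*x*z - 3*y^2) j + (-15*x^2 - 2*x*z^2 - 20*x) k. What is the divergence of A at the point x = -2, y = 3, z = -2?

∂A₁/∂x = -2*z
∂A₂/∂y = -6*y
∂A₃/∂z = -4*x*z
∇·A = -4*x*z - 6*y - 2*z
At (-2, 3, -2): -30.

-30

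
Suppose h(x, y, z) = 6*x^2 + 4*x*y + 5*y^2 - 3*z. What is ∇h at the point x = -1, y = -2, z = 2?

∂h/∂x = 12*x + 4*y
∂h/∂y = 4*x + 10*y
∂h/∂z = -3
∇h = (12*x + 4*y, 4*x + 10*y, -3)
At (-1, -2, 2): (-20, -24, -3).

(-20, -24, -3)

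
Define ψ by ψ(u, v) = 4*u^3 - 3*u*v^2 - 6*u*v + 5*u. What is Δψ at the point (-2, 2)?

-36

∂²ψ/∂u² = 24*u
∂²ψ/∂v² = -6*u
∇²ψ = 18*u
At (-2, 2): -36.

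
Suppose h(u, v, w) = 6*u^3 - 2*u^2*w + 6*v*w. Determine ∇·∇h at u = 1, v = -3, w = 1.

∂²h/∂u² = 4*(9*u - w)
∂²h/∂v² = 0
∂²h/∂w² = 0
∇²h = 36*u - 4*w
At (1, -3, 1): 32.

32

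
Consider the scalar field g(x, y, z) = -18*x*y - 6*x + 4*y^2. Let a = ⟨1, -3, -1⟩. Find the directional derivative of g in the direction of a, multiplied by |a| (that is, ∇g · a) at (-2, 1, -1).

∂g/∂x = -18*y - 6
∂g/∂y = -18*x + 8*y
∂g/∂z = 0
∇g at (-2, 1, -1) = (-24, 44, 0)
∇g · a = (-24)(1) + (44)(-3) + (0)(-1) = -156

-156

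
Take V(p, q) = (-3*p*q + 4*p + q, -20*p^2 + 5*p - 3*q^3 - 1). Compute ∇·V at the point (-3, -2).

∂V₁/∂p = -3*q + 4
∂V₂/∂q = -9*q^2
∇·V = -9*q^2 - 3*q + 4
At (-3, -2): -26.

-26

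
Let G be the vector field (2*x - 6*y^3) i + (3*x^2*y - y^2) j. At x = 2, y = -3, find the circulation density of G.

126

∂G₂/∂x = 6*x*y
∂G₁/∂y = -18*y^2
Scalar curl = 6*x*y + 18*y^2
At (2, -3): 126.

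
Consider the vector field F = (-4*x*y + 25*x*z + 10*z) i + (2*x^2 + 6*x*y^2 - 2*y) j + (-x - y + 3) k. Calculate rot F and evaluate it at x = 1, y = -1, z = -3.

(-1, 36, 14)

(∇×F)₁ = ∂F₃/∂y − ∂F₂/∂z = -1
(∇×F)₂ = ∂F₁/∂z − ∂F₃/∂x = 25*x + 11
(∇×F)₃ = ∂F₂/∂x − ∂F₁/∂y = 8*x + 6*y^2
∇×F = (-1, 25*x + 11, 8*x + 6*y^2)
At (1, -1, -3): (-1, 36, 14).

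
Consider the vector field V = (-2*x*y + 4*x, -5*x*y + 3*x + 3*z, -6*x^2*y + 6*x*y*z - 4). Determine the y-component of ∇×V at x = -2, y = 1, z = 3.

-42

(∇×V)_2 = ∂V₁/∂z − ∂V₃/∂x
= 0 − (-12*x*y + 6*y*z)
= 12*x*y - 6*y*z
At (-2, 1, 3): -42.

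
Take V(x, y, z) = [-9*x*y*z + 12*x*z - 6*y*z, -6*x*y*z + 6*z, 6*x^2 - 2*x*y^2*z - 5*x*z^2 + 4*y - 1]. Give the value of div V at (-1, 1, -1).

-17

∂V₁/∂x = -9*y*z + 12*z
∂V₂/∂y = -6*x*z
∂V₃/∂z = -2*x*y^2 - 10*x*z
∇·V = -2*x*y^2 - 16*x*z - 9*y*z + 12*z
At (-1, 1, -1): -17.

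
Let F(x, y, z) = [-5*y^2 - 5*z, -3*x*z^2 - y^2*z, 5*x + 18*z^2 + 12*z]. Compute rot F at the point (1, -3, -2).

(-3, -10, -42)

(∇×F)₁ = ∂F₃/∂y − ∂F₂/∂z = 6*x*z + y^2
(∇×F)₂ = ∂F₁/∂z − ∂F₃/∂x = -10
(∇×F)₃ = ∂F₂/∂x − ∂F₁/∂y = 10*y - 3*z^2
∇×F = (6*x*z + y^2, -10, 10*y - 3*z^2)
At (1, -3, -2): (-3, -10, -42).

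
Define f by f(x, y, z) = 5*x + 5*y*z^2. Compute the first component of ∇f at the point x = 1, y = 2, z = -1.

5

(∇f)_1 = ∂f/∂x = 5
At (1, 2, -1): 5.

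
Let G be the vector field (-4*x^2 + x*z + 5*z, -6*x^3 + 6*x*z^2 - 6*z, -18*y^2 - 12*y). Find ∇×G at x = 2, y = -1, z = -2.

(78, 7, -48)

(∇×G)₁ = ∂G₃/∂y − ∂G₂/∂z = -12*x*z - 36*y - 6
(∇×G)₂ = ∂G₁/∂z − ∂G₃/∂x = x + 5
(∇×G)₃ = ∂G₂/∂x − ∂G₁/∂y = -18*x^2 + 6*z^2
∇×G = (-12*x*z - 36*y - 6, x + 5, -18*x^2 + 6*z^2)
At (2, -1, -2): (78, 7, -48).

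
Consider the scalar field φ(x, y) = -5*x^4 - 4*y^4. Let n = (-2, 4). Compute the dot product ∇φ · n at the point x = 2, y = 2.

-192

∂φ/∂x = -20*x^3
∂φ/∂y = -16*y^3
∇φ at (2, 2) = (-160, -128)
∇φ · n = (-160)(-2) + (-128)(4) = -192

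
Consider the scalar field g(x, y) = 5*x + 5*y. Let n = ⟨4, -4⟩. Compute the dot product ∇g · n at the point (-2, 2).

0

∂g/∂x = 5
∂g/∂y = 5
∇g at (-2, 2) = (5, 5)
∇g · n = (5)(4) + (5)(-4) = 0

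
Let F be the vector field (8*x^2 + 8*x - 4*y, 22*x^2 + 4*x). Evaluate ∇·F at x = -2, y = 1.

-24

∂F₁/∂x = 16*x + 8
∂F₂/∂y = 0
∇·F = 16*x + 8
At (-2, 1): -24.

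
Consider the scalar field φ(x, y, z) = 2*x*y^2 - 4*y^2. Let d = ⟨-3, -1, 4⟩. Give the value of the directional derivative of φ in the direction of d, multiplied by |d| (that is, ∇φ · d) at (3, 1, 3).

-10

∂φ/∂x = 2*y^2
∂φ/∂y = 4*x*y - 8*y
∂φ/∂z = 0
∇φ at (3, 1, 3) = (2, 4, 0)
∇φ · d = (2)(-3) + (4)(-1) + (0)(4) = -10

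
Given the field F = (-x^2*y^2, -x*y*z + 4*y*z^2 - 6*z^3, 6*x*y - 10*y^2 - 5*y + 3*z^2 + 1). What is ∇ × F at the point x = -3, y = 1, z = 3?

(∇×F)₁ = ∂F₃/∂y − ∂F₂/∂z = x*y + 6*x - 8*y*z - 20*y + 18*z^2 - 5
(∇×F)₂ = ∂F₁/∂z − ∂F₃/∂x = -6*y
(∇×F)₃ = ∂F₂/∂x − ∂F₁/∂y = 2*x^2*y - y*z
∇×F = (x*y + 6*x - 8*y*z - 20*y + 18*z^2 - 5, -6*y, 2*x^2*y - y*z)
At (-3, 1, 3): (92, -6, 15).

(92, -6, 15)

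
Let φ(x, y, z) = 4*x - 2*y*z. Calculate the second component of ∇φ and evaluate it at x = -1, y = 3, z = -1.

2

(∇φ)_2 = ∂φ/∂y = -2*z
At (-1, 3, -1): 2.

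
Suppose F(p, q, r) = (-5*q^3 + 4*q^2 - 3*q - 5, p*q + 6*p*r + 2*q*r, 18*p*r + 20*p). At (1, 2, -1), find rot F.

(∇×F)₁ = ∂F₃/∂q − ∂F₂/∂r = -6*p - 2*q
(∇×F)₂ = ∂F₁/∂r − ∂F₃/∂p = -18*r - 20
(∇×F)₃ = ∂F₂/∂p − ∂F₁/∂q = 15*q^2 - 7*q + 6*r + 3
∇×F = (-6*p - 2*q, -18*r - 20, 15*q^2 - 7*q + 6*r + 3)
At (1, 2, -1): (-10, -2, 43).

(-10, -2, 43)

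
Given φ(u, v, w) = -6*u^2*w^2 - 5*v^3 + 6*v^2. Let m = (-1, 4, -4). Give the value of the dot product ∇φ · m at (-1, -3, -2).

-828

∂φ/∂u = -12*u*w^2
∂φ/∂v = -15*v^2 + 12*v
∂φ/∂w = -12*u^2*w
∇φ at (-1, -3, -2) = (48, -171, 24)
∇φ · m = (48)(-1) + (-171)(4) + (24)(-4) = -828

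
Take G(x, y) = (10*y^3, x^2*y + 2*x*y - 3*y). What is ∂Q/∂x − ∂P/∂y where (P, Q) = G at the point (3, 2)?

∂G₂/∂x = 2*x*y + 2*y
∂G₁/∂y = 30*y^2
Scalar curl = 2*x*y - 30*y^2 + 2*y
At (3, 2): -104.

-104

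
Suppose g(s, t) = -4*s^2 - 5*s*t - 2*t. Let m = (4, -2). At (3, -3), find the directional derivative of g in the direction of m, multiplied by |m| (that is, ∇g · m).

-2

∂g/∂s = -8*s - 5*t
∂g/∂t = -5*s - 2
∇g at (3, -3) = (-9, -17)
∇g · m = (-9)(4) + (-17)(-2) = -2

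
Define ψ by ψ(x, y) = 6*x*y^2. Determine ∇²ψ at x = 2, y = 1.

24

∂²ψ/∂x² = 0
∂²ψ/∂y² = 12*x
∇²ψ = 12*x
At (2, 1): 24.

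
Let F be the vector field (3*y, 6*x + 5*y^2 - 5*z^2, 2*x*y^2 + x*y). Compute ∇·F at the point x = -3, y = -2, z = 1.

∂F₁/∂x = 0
∂F₂/∂y = 10*y
∂F₃/∂z = 0
∇·F = 10*y
At (-3, -2, 1): -20.

-20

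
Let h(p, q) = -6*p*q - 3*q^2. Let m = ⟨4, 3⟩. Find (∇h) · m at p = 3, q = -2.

∂h/∂p = -6*q
∂h/∂q = -6*p - 6*q
∇h at (3, -2) = (12, -6)
∇h · m = (12)(4) + (-6)(3) = 30

30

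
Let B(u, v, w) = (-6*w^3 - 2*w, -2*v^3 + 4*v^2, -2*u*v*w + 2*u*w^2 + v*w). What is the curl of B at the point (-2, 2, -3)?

(-15, -194, 0)

(∇×B)₁ = ∂B₃/∂v − ∂B₂/∂w = -2*u*w + w
(∇×B)₂ = ∂B₁/∂w − ∂B₃/∂u = 2*v*w - 20*w^2 - 2
(∇×B)₃ = ∂B₂/∂u − ∂B₁/∂v = 0
∇×B = (-2*u*w + w, 2*v*w - 20*w^2 - 2, 0)
At (-2, 2, -3): (-15, -194, 0).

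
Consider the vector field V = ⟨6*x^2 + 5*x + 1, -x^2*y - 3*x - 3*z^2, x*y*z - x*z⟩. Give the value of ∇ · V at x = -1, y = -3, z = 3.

-4

∂V₁/∂x = 12*x + 5
∂V₂/∂y = -x^2
∂V₃/∂z = x*y - x
∇·V = -x^2 + x*y + 11*x + 5
At (-1, -3, 3): -4.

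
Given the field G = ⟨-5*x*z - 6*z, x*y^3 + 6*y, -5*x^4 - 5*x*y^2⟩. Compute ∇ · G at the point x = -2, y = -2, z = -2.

∂G₁/∂x = -5*z
∂G₂/∂y = 3*x*y^2 + 6
∂G₃/∂z = 0
∇·G = 3*x*y^2 - 5*z + 6
At (-2, -2, -2): -8.

-8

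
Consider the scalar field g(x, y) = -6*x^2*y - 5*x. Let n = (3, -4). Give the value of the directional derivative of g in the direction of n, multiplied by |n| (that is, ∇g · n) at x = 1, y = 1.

∂g/∂x = -12*x*y - 5
∂g/∂y = -6*x^2
∇g at (1, 1) = (-17, -6)
∇g · n = (-17)(3) + (-6)(-4) = -27

-27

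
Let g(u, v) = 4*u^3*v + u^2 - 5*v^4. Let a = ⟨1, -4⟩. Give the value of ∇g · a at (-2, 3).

2428

∂g/∂u = 12*u^2*v + 2*u
∂g/∂v = 4*u^3 - 20*v^3
∇g at (-2, 3) = (140, -572)
∇g · a = (140)(1) + (-572)(-4) = 2428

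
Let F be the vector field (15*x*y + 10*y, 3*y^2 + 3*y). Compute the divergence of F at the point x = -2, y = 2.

∂F₁/∂x = 15*y
∂F₂/∂y = 6*y + 3
∇·F = 21*y + 3
At (-2, 2): 45.

45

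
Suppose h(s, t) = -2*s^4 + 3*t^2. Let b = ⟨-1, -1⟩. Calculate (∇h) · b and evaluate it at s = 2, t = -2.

76

∂h/∂s = -8*s^3
∂h/∂t = 6*t
∇h at (2, -2) = (-64, -12)
∇h · b = (-64)(-1) + (-12)(-1) = 76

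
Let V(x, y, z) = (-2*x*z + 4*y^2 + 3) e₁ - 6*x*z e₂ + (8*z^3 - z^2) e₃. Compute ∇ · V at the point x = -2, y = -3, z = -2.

∂V₁/∂x = -2*z
∂V₂/∂y = 0
∂V₃/∂z = 24*z^2 - 2*z
∇·V = 24*z^2 - 4*z
At (-2, -3, -2): 104.

104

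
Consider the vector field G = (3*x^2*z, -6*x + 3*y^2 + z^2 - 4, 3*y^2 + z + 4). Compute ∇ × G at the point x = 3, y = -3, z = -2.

(-14, 27, -6)

(∇×G)₁ = ∂G₃/∂y − ∂G₂/∂z = 6*y - 2*z
(∇×G)₂ = ∂G₁/∂z − ∂G₃/∂x = 3*x^2
(∇×G)₃ = ∂G₂/∂x − ∂G₁/∂y = -6
∇×G = (6*y - 2*z, 3*x^2, -6)
At (3, -3, -2): (-14, 27, -6).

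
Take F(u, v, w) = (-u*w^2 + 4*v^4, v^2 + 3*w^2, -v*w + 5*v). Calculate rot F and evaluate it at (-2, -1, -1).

(12, -4, 16)

(∇×F)₁ = ∂F₃/∂v − ∂F₂/∂w = -7*w + 5
(∇×F)₂ = ∂F₁/∂w − ∂F₃/∂u = -2*u*w
(∇×F)₃ = ∂F₂/∂u − ∂F₁/∂v = -16*v^3
∇×F = (-7*w + 5, -2*u*w, -16*v^3)
At (-2, -1, -1): (12, -4, 16).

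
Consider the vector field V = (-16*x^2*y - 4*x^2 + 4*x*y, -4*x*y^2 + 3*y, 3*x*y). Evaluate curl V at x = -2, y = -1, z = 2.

(∇×V)₁ = ∂V₃/∂y − ∂V₂/∂z = 3*x
(∇×V)₂ = ∂V₁/∂z − ∂V₃/∂x = -3*y
(∇×V)₃ = ∂V₂/∂x − ∂V₁/∂y = 16*x^2 - 4*x - 4*y^2
∇×V = (3*x, -3*y, 16*x^2 - 4*x - 4*y^2)
At (-2, -1, 2): (-6, 3, 68).

(-6, 3, 68)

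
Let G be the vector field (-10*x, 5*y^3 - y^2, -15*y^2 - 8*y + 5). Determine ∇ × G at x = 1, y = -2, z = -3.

(∇×G)₁ = ∂G₃/∂y − ∂G₂/∂z = -30*y - 8
(∇×G)₂ = ∂G₁/∂z − ∂G₃/∂x = 0
(∇×G)₃ = ∂G₂/∂x − ∂G₁/∂y = 0
∇×G = (-30*y - 8, 0, 0)
At (1, -2, -3): (52, 0, 0).

(52, 0, 0)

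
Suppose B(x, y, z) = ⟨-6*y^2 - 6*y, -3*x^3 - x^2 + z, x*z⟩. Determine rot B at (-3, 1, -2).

(∇×B)₁ = ∂B₃/∂y − ∂B₂/∂z = -1
(∇×B)₂ = ∂B₁/∂z − ∂B₃/∂x = -z
(∇×B)₃ = ∂B₂/∂x − ∂B₁/∂y = -9*x^2 - 2*x + 12*y + 6
∇×B = (-1, -z, -9*x^2 - 2*x + 12*y + 6)
At (-3, 1, -2): (-1, 2, -57).

(-1, 2, -57)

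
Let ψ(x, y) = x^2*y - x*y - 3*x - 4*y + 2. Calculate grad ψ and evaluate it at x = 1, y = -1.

∂ψ/∂x = 2*x*y - y - 3
∂ψ/∂y = x^2 - x - 4
∇ψ = (2*x*y - y - 3, x^2 - x - 4)
At (1, -1): (-4, -4).

(-4, -4)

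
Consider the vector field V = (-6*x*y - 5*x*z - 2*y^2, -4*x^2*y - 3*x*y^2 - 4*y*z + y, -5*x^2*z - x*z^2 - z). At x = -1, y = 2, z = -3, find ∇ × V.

(∇×V)₁ = ∂V₃/∂y − ∂V₂/∂z = 4*y
(∇×V)₂ = ∂V₁/∂z − ∂V₃/∂x = 10*x*z - 5*x + z^2
(∇×V)₃ = ∂V₂/∂x − ∂V₁/∂y = -8*x*y + 6*x - 3*y^2 + 4*y
∇×V = (4*y, 10*x*z - 5*x + z^2, -8*x*y + 6*x - 3*y^2 + 4*y)
At (-1, 2, -3): (8, 44, 6).

(8, 44, 6)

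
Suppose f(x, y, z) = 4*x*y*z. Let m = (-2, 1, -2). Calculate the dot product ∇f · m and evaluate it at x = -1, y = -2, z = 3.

∂f/∂x = 4*y*z
∂f/∂y = 4*x*z
∂f/∂z = 4*x*y
∇f at (-1, -2, 3) = (-24, -12, 8)
∇f · m = (-24)(-2) + (-12)(1) + (8)(-2) = 20

20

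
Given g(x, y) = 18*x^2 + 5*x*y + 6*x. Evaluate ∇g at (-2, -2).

∂g/∂x = 36*x + 5*y + 6
∂g/∂y = 5*x
∇g = (36*x + 5*y + 6, 5*x)
At (-2, -2): (-76, -10).

(-76, -10)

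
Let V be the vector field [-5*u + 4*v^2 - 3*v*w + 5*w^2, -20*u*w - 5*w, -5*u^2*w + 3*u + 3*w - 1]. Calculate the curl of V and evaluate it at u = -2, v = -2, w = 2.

(∇×V)₁ = ∂V₃/∂v − ∂V₂/∂w = 20*u + 5
(∇×V)₂ = ∂V₁/∂w − ∂V₃/∂u = 10*u*w - 3*v + 10*w - 3
(∇×V)₃ = ∂V₂/∂u − ∂V₁/∂v = -8*v - 17*w
∇×V = (20*u + 5, 10*u*w - 3*v + 10*w - 3, -8*v - 17*w)
At (-2, -2, 2): (-35, -17, -18).

(-35, -17, -18)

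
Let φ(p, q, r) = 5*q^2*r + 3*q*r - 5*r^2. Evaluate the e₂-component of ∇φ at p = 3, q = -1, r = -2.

(∇φ)_2 = ∂φ/∂q = 10*q*r + 3*r
At (3, -1, -2): 14.

14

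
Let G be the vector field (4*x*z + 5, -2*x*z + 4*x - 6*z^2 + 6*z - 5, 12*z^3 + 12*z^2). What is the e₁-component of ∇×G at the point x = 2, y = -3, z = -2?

-26

(∇×G)_1 = ∂G₃/∂y − ∂G₂/∂z
= 0 − (-2*x - 12*z + 6)
= 2*x + 12*z - 6
At (2, -3, -2): -26.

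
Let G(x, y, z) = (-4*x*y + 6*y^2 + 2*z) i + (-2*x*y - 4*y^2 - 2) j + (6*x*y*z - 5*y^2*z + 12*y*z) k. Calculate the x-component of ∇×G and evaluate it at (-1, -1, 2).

32

(∇×G)_1 = ∂G₃/∂y − ∂G₂/∂z
= 6*x*z - 10*y*z + 12*z − (0)
= 6*x*z - 10*y*z + 12*z
At (-1, -1, 2): 32.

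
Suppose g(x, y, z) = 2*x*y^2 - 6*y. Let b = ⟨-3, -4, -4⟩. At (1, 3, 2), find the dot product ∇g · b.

∂g/∂x = 2*y^2
∂g/∂y = 4*x*y - 6
∂g/∂z = 0
∇g at (1, 3, 2) = (18, 6, 0)
∇g · b = (18)(-3) + (6)(-4) + (0)(-4) = -78

-78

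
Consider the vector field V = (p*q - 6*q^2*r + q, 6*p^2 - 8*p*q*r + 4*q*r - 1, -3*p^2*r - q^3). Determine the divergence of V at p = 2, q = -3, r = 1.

∂V₁/∂p = q
∂V₂/∂q = -8*p*r + 4*r
∂V₃/∂r = -3*p^2
∇·V = -3*p^2 - 8*p*r + q + 4*r
At (2, -3, 1): -27.

-27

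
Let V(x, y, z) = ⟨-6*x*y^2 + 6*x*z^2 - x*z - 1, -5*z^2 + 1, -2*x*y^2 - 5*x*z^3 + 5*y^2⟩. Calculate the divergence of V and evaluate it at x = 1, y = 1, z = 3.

-90

∂V₁/∂x = -6*y^2 + 6*z^2 - z
∂V₂/∂y = 0
∂V₃/∂z = -15*x*z^2
∇·V = -15*x*z^2 - 6*y^2 + 6*z^2 - z
At (1, 1, 3): -90.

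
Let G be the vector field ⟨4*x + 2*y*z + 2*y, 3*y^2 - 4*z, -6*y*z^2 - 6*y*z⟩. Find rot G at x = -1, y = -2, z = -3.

(-32, -4, 4)

(∇×G)₁ = ∂G₃/∂y − ∂G₂/∂z = -6*z^2 - 6*z + 4
(∇×G)₂ = ∂G₁/∂z − ∂G₃/∂x = 2*y
(∇×G)₃ = ∂G₂/∂x − ∂G₁/∂y = -2*z - 2
∇×G = (-6*z^2 - 6*z + 4, 2*y, -2*z - 2)
At (-1, -2, -3): (-32, -4, 4).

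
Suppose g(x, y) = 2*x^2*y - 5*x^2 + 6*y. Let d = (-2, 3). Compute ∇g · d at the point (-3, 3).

∂g/∂x = 4*x*y - 10*x
∂g/∂y = 2*x^2 + 6
∇g at (-3, 3) = (-6, 24)
∇g · d = (-6)(-2) + (24)(3) = 84

84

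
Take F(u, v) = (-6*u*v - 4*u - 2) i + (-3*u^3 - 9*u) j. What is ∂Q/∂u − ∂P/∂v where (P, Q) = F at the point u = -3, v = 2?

∂F₂/∂u = -9*u^2 - 9
∂F₁/∂v = -6*u
Scalar curl = -9*u^2 + 6*u - 9
At (-3, 2): -108.

-108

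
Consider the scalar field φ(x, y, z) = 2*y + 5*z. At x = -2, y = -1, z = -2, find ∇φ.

(0, 2, 5)

∂φ/∂x = 0
∂φ/∂y = 2
∂φ/∂z = 5
∇φ = (0, 2, 5)
At (-2, -1, -2): (0, 2, 5).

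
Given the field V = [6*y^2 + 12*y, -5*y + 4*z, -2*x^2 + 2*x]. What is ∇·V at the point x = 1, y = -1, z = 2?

-5

∂V₁/∂x = 0
∂V₂/∂y = -5
∂V₃/∂z = 0
∇·V = -5
At (1, -1, 2): -5.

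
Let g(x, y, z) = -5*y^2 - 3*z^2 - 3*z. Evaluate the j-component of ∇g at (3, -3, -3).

(∇g)_2 = ∂g/∂y = -10*y
At (3, -3, -3): 30.

30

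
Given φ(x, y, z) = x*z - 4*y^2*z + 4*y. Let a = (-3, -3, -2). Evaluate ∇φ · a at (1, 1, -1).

∂φ/∂x = z
∂φ/∂y = -8*y*z + 4
∂φ/∂z = x - 4*y^2
∇φ at (1, 1, -1) = (-1, 12, -3)
∇φ · a = (-1)(-3) + (12)(-3) + (-3)(-2) = -27

-27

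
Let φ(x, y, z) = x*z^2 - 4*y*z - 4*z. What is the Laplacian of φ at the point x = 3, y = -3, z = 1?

∂²φ/∂x² = 0
∂²φ/∂y² = 0
∂²φ/∂z² = 2*x
∇²φ = 2*x
At (3, -3, 1): 6.

6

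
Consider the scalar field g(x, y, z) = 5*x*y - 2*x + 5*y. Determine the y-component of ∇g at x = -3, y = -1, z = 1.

-10

(∇g)_2 = ∂g/∂y = 5*x + 5
At (-3, -1, 1): -10.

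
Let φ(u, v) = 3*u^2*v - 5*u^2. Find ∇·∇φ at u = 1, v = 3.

∂²φ/∂u² = 2*(3*v - 5)
∂²φ/∂v² = 0
∇²φ = 6*v - 10
At (1, 3): 8.

8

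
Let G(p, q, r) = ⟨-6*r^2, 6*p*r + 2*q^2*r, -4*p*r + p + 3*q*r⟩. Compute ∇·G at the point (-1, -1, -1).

∂G₁/∂p = 0
∂G₂/∂q = 4*q*r
∂G₃/∂r = -4*p + 3*q
∇·G = -4*p + 4*q*r + 3*q
At (-1, -1, -1): 5.

5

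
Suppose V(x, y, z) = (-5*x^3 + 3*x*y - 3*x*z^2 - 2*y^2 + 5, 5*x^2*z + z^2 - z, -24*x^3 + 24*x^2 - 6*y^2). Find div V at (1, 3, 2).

-18

∂V₁/∂x = -15*x^2 + 3*y - 3*z^2
∂V₂/∂y = 0
∂V₃/∂z = 0
∇·V = -15*x^2 + 3*y - 3*z^2
At (1, 3, 2): -18.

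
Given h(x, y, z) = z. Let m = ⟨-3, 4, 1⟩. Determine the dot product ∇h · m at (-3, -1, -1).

∂h/∂x = 0
∂h/∂y = 0
∂h/∂z = 1
∇h at (-3, -1, -1) = (0, 0, 1)
∇h · m = (0)(-3) + (0)(4) + (1)(1) = 1

1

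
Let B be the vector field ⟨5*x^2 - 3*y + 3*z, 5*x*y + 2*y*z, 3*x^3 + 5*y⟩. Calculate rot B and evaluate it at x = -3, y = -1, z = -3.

(7, -78, -2)

(∇×B)₁ = ∂B₃/∂y − ∂B₂/∂z = -2*y + 5
(∇×B)₂ = ∂B₁/∂z − ∂B₃/∂x = -9*x^2 + 3
(∇×B)₃ = ∂B₂/∂x − ∂B₁/∂y = 5*y + 3
∇×B = (-2*y + 5, -9*x^2 + 3, 5*y + 3)
At (-3, -1, -3): (7, -78, -2).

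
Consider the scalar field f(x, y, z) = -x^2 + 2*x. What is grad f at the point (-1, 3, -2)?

∂f/∂x = -2*x + 2
∂f/∂y = 0
∂f/∂z = 0
∇f = (-2*x + 2, 0, 0)
At (-1, 3, -2): (4, 0, 0).

(4, 0, 0)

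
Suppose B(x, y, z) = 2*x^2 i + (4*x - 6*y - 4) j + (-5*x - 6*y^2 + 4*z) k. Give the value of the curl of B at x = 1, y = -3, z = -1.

(∇×B)₁ = ∂B₃/∂y − ∂B₂/∂z = -12*y
(∇×B)₂ = ∂B₁/∂z − ∂B₃/∂x = 5
(∇×B)₃ = ∂B₂/∂x − ∂B₁/∂y = 4
∇×B = (-12*y, 5, 4)
At (1, -3, -1): (36, 5, 4).

(36, 5, 4)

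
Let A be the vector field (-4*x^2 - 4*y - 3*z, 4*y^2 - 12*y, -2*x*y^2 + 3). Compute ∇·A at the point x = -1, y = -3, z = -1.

∂A₁/∂x = -8*x
∂A₂/∂y = 8*y - 12
∂A₃/∂z = 0
∇·A = -8*x + 8*y - 12
At (-1, -3, -1): -28.

-28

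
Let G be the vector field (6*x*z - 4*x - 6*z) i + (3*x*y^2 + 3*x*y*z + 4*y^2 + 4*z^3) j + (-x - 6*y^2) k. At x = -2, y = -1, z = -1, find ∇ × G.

(∇×G)₁ = ∂G₃/∂y − ∂G₂/∂z = -3*x*y - 12*y - 12*z^2
(∇×G)₂ = ∂G₁/∂z − ∂G₃/∂x = 6*x - 5
(∇×G)₃ = ∂G₂/∂x − ∂G₁/∂y = 3*y^2 + 3*y*z
∇×G = (-3*x*y - 12*y - 12*z^2, 6*x - 5, 3*y^2 + 3*y*z)
At (-2, -1, -1): (-6, -17, 6).

(-6, -17, 6)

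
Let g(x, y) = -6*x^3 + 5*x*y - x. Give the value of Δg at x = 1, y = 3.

-36

∂²g/∂x² = -36*x
∂²g/∂y² = 0
∇²g = -36*x
At (1, 3): -36.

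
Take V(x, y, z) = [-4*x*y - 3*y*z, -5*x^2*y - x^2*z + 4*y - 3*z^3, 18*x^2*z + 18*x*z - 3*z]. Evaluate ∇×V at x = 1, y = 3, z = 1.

(∇×V)₁ = ∂V₃/∂y − ∂V₂/∂z = x^2 + 9*z^2
(∇×V)₂ = ∂V₁/∂z − ∂V₃/∂x = -36*x*z - 3*y - 18*z
(∇×V)₃ = ∂V₂/∂x − ∂V₁/∂y = -10*x*y - 2*x*z + 4*x + 3*z
∇×V = (x^2 + 9*z^2, -36*x*z - 3*y - 18*z, -10*x*y - 2*x*z + 4*x + 3*z)
At (1, 3, 1): (10, -63, -25).

(10, -63, -25)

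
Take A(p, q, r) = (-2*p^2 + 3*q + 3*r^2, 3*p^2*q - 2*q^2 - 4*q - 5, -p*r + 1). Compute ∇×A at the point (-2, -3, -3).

(0, -21, 33)

(∇×A)₁ = ∂A₃/∂q − ∂A₂/∂r = 0
(∇×A)₂ = ∂A₁/∂r − ∂A₃/∂p = 7*r
(∇×A)₃ = ∂A₂/∂p − ∂A₁/∂q = 6*p*q - 3
∇×A = (0, 7*r, 6*p*q - 3)
At (-2, -3, -3): (0, -21, 33).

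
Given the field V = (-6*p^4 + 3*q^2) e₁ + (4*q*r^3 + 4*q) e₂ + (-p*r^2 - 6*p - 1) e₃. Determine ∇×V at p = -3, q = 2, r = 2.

(-96, 10, -12)

(∇×V)₁ = ∂V₃/∂q − ∂V₂/∂r = -12*q*r^2
(∇×V)₂ = ∂V₁/∂r − ∂V₃/∂p = r^2 + 6
(∇×V)₃ = ∂V₂/∂p − ∂V₁/∂q = -6*q
∇×V = (-12*q*r^2, r^2 + 6, -6*q)
At (-3, 2, 2): (-96, 10, -12).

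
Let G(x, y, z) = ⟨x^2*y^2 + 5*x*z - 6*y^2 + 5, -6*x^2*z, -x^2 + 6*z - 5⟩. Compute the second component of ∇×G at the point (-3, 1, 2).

(∇×G)_2 = ∂G₁/∂z − ∂G₃/∂x
= 5*x − (-2*x)
= 7*x
At (-3, 1, 2): -21.

-21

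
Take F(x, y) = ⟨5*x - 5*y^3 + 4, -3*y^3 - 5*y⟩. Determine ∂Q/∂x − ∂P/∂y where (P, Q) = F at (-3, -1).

15

∂F₂/∂x = 0
∂F₁/∂y = -15*y^2
Scalar curl = 15*y^2
At (-3, -1): 15.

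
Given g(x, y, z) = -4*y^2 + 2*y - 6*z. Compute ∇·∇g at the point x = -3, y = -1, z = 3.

∂²g/∂x² = 0
∂²g/∂y² = -8
∂²g/∂z² = 0
∇²g = -8
At (-3, -1, 3): -8.

-8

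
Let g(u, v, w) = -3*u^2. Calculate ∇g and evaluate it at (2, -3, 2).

∂g/∂u = -6*u
∂g/∂v = 0
∂g/∂w = 0
∇g = (-6*u, 0, 0)
At (2, -3, 2): (-12, 0, 0).

(-12, 0, 0)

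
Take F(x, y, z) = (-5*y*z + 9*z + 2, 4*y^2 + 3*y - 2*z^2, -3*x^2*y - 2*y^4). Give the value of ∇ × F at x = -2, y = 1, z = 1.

(-16, -8, 5)

(∇×F)₁ = ∂F₃/∂y − ∂F₂/∂z = -3*x^2 - 8*y^3 + 4*z
(∇×F)₂ = ∂F₁/∂z − ∂F₃/∂x = 6*x*y - 5*y + 9
(∇×F)₃ = ∂F₂/∂x − ∂F₁/∂y = 5*z
∇×F = (-3*x^2 - 8*y^3 + 4*z, 6*x*y - 5*y + 9, 5*z)
At (-2, 1, 1): (-16, -8, 5).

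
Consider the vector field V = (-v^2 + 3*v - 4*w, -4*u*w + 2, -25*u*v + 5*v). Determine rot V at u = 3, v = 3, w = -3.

(∇×V)₁ = ∂V₃/∂v − ∂V₂/∂w = -21*u + 5
(∇×V)₂ = ∂V₁/∂w − ∂V₃/∂u = 25*v - 4
(∇×V)₃ = ∂V₂/∂u − ∂V₁/∂v = 2*v - 4*w - 3
∇×V = (-21*u + 5, 25*v - 4, 2*v - 4*w - 3)
At (3, 3, -3): (-58, 71, 15).

(-58, 71, 15)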